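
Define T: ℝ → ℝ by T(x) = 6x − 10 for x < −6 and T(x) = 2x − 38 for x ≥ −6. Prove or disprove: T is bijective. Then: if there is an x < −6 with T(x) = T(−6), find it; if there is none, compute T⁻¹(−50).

Both pieces are strictly increasing (slopes 6 and 2), so each is injective on its own interval.
The left piece maps (−∞, −6) onto (−∞, −46); the right piece maps [−6, ∞) onto [−50, ∞).
These images overlap. In particular T(−6) = −50 (right piece), and solving 6x − 10 = −50 on the left piece gives x = −20/3 < −6.
So T(−20/3) = T(−6) with −20/3 ≠ −6, and T is not injective, hence not bijective. This x = −20/3 is the requested value below −6.

-20/3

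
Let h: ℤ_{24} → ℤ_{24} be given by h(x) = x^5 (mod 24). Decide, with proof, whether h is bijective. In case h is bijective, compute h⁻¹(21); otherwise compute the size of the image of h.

h(0) = 0^5 = 0.
h(6): Repeated squaring mod 24: 6^1 ≡ 6, 6^2 ≡ 6² = 36 ≡ 12, 6^4 ≡ 12² = 144 ≡ 0. Since 5 = 4 + 1, 6^5 ≡ 0·6: 0·6 = 0. So 6^5 ≡ 0 (mod 24).
So h(0) = h(6) = 0 while 0 ≠ 6, therefore h is not injective, hence not bijective.
Since h is not bijective, we determine |image(h)|. Computing x^5 mod 24 for each x (by repeated squaring, reducing mod 24 at every step), the values h(0), h(1), …, h(23) are: 0, 1, 8, 3, 16, 5, 0, 7, 8, 9, 16, 11, 0, 13, 8, 15, 16, 17, 0, 19, 8, 21, 16, 23.
The distinct values are {0, 1, 3, 5, 7, 8, 9, 11, 13, 15, 16, 17, 19, 21, 23}; there are 15 of them.

15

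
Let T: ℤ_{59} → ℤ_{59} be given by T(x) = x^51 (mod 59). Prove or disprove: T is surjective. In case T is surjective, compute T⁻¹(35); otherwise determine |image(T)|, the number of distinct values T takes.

Since 59 is prime, the nonzero elements of ℤ_{59} form a cyclic group of order 58.
As gcd(51, 58) = 1, raising to the 51st power is a bijection on this group: if u^51 ≡ v^51 then (uv^{−1})^51 = 1, and the only element of order dividing gcd(51, 58) = 1 is 1, so u = v.
With T(0) = 0 this makes T injective on all of ℤ_{59}, hence bijective (finite equal-size domain and codomain). In particular T is surjective.
Since T is surjective, we find the preimage of 35. The inverse of x ↦ x^51 on (ℤ_{59})^× is x ↦ x^33, because 51·33 = 1683 = 29·58 + 1 ≡ 1 (mod 58) and x^{58} = 1 for x ≠ 0 (Fermat). So T⁻¹(35) = 35^33 mod 59.
Repeated squaring mod 59: 35^1 ≡ 35, 35^2 ≡ 35² = 1225 ≡ 45, 35^4 ≡ 45² = 2025 ≡ 19, 35^8 ≡ 19² = 361 ≡ 7, 35^16 ≡ 7² = 49, 35^32 ≡ 49² = 2401 ≡ 41. Since 33 = 32 + 1, 35^33 ≡ 41·35: 41·35 = 1435 ≡ 19. So 35^33 ≡ 19 (mod 59).
Hence T⁻¹(35) = 19.

19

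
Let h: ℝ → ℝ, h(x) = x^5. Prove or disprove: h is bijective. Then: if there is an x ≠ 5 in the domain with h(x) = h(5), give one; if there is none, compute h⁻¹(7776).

On ℝ, x ↦ x^5 is strictly increasing (injective) and for any y ∈ ℝ the 5th root y^{1/5} lies in ℝ (surjective). So h is bijective.
Since x ↦ x^5 is strictly increasing on ℝ, it is injective there, so no x ≠ 5 in the domain has h(x) = h(5). We therefore compute h⁻¹(7776) = 7776^{1/5} = 6 (indeed 6^5 = 7776).

6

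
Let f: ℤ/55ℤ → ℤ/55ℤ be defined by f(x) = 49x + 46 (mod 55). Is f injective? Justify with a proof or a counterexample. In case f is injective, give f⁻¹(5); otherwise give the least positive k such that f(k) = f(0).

If f(u) = f(v), then 49u ≡ 49v (mod 55). Because gcd(49, 55) = 1, we may cancel 49 to get u ≡ v (mod 55).
Hence f is injective.
We now compute 49⁻¹ mod 55 explicitly. Euclid's algorithm: 55 = 1·49 + 6, 49 = 8·6 + 1; back-substituting gives 1 = 9·49 − 8·55, so 49⁻¹ ≡ 9 (mod 55).
Since f is injective, we find f⁻¹(5): we need 49x ≡ 5 − 46 ≡ 14 (mod 55). Using 49⁻¹ = 9: x ≡ 9·14 = 126 = 2·55 + 16, so x = 16.
Check: f(16) = 49·16 + 46 = 830 = 15·55 + 5 ≡ 5 (mod 55).

16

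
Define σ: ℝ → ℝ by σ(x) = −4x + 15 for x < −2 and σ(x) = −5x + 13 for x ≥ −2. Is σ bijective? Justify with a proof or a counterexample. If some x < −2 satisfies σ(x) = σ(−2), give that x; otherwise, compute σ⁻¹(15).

Both pieces are strictly decreasing (slopes −4 and −5), so each is injective on its own interval.
The left piece maps (−∞, −2) onto (23, ∞); the right piece maps [−2, ∞) onto (−∞, 23].
Since 23 = 23, the images partition ℝ: σ is injective and surjective, hence bijective.
Because the two images are disjoint, no x < −2 has σ(x) = σ(−2), so we compute σ⁻¹(15): 15 lies in (−∞, 23], so solve −5x + 13 = 15: x = (15 − 13)/(−5) = −2/5.

-2/5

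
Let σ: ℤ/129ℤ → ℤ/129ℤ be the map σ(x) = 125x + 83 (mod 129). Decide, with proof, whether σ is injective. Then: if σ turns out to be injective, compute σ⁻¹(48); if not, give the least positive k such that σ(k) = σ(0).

By definition, σ is injective if σ(x_1) = σ(x_2) implies x_1 = x_2.
Suppose σ(x_1) = σ(x_2) in ℤ/129ℤ. Then 125x_1 + 83 ≡ 125x_2 + 83 (mod 129), so 125(x_1 − x_2) ≡ 0 (mod 129).
Since gcd(125, 129) = 1, 125 is invertible modulo 129, hence x_1 − x_2 ≡ 0 (mod 129), i.e. x_1 = x_2.
So σ is injective.
We now compute 125⁻¹ mod 129 explicitly. Euclid's algorithm: 129 = 1·125 + 4, 125 = 31·4 + 1; back-substituting gives 1 = 32·125 − 31·129, so 125⁻¹ ≡ 32 (mod 129).
Since σ is injective, we find σ⁻¹(48): we need 125x ≡ 48 − 83 ≡ 94 (mod 129). Using 125⁻¹ = 32: x ≡ 32·94 = 3008 = 23·129 + 41, so x = 41.
Check: σ(41) = 125·41 + 83 = 5208 = 40·129 + 48 ≡ 48 (mod 129).

41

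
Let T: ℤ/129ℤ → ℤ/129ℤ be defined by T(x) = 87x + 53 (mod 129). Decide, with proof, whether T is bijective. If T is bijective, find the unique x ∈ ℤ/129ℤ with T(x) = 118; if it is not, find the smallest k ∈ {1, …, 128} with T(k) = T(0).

43

We have gcd(87, 129) = 3 > 1. Taking s = 0 and t = 43: T(0) = 53 and T(43) = 87·43 + 53 = 3794 ≡ 53 (mod 129).
So T(0) = T(43) while 0 ≠ 43, thus T is not injective, hence not bijective.
Since T is not bijective, we find the least positive k with T(k) = T(0): this means 87k ≡ 0 (mod 129), i.e. 129 ∣ 87k. Since gcd(87, 129) = 3, dividing through by 3 this holds exactly when 43 ∣ 29k, and as gcd(29, 43) = 1, exactly when 43 ∣ k.
The smallest positive such k is 43.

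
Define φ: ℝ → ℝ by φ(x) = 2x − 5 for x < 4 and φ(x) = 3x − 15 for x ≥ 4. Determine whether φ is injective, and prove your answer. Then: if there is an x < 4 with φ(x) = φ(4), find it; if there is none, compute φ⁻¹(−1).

1

Both pieces are strictly increasing (slopes 2 and 3), so each is injective on its own interval.
The left piece maps (−∞, 4) onto (−∞, 3); the right piece maps [4, ∞) onto [−3, ∞).
These images overlap. In particular φ(4) = −3 (right piece), and solving 2x − 5 = −3 on the left piece gives x = 1 < 4.
So φ(1) = φ(4) with 1 ≠ 4, and φ is not injective. This x = 1 is the requested value below 4.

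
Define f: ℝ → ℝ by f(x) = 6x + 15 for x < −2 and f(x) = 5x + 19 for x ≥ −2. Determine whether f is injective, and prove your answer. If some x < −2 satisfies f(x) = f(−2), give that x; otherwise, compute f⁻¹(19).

0

Both pieces are strictly increasing (slopes 6 and 5), so each is injective on its own interval.
The left piece maps (−∞, −2) onto (−∞, 3); the right piece maps [−2, ∞) onto [9, ∞).
These images are disjoint, so no value is attained by both pieces. Thus f is injective.
Because the two images are disjoint, no x < −2 has f(x) = f(−2), so we compute f⁻¹(19): 19 lies in [9, ∞), so solve 5x + 19 = 19: x = (19 − 19)/5 = 0.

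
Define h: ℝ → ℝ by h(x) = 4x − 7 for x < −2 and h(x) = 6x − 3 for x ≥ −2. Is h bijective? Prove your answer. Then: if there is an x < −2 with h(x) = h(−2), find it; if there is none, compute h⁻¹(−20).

-13/4

Both pieces are strictly increasing (slopes 4 and 6), so each is injective on its own interval.
The left piece maps (−∞, −2) onto (−∞, −15); the right piece maps [−2, ∞) onto [−15, ∞).
Since −15 = −15, the images partition ℝ: h is injective and surjective, hence bijective.
Because the two images are disjoint, no x < −2 has h(x) = h(−2), so we compute h⁻¹(−20): −20 lies in (−∞, −15), so solve 4x − 7 = −20: x = (−20 + 7)/4 = −13/4.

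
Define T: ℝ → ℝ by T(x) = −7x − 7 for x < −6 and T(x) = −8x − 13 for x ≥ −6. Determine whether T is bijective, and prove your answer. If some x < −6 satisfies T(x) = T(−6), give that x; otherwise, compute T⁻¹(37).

Both pieces are strictly decreasing (slopes −7 and −8), so each is injective on its own interval.
The left piece maps (−∞, −6) onto (35, ∞); the right piece maps [−6, ∞) onto (−∞, 35].
Since 35 = 35, the images partition ℝ: T is injective and surjective, hence bijective.
Because the two images are disjoint, no x < −6 has T(x) = T(−6), so we compute T⁻¹(37): 37 lies in (35, ∞), so solve −7x − 7 = 37: x = (37 + 7)/(−7) = −44/7.

-44/7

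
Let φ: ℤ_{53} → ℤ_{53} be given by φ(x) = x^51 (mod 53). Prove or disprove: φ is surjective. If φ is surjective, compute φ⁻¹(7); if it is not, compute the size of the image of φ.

38

Since 53 is prime, the nonzero elements of ℤ_{53} form a cyclic group of order 52.
As gcd(51, 52) = 1, raising to the 51st power is a bijection on this group: if a^51 ≡ b^51 then (ab^{−1})^51 = 1, and the only element of order dividing gcd(51, 52) = 1 is 1, so a = b.
With φ(0) = 0 this makes φ injective on all of ℤ_{53}, hence bijective (finite equal-size domain and codomain). In particular φ is surjective.
Since φ is surjective, we find the preimage of 7. The inverse of x ↦ x^51 on (ℤ_{53})^× is x ↦ x^51, because 51·51 = 2601 = 50·52 + 1 ≡ 1 (mod 52) and x^{52} = 1 for x ≠ 0 (Fermat). So φ⁻¹(7) = 7^51 mod 53.
Repeated squaring mod 53: 7^1 ≡ 7, 7^2 ≡ 7² = 49, 7^4 ≡ 49² = 2401 ≡ 16, 7^8 ≡ 16² = 256 ≡ 44, 7^16 ≡ 44² = 1936 ≡ 28, 7^32 ≡ 28² = 784 ≡ 42. Since 51 = 32 + 16 + 2 + 1, 7^51 ≡ 42·28·49·7: 42·28 = 1176 ≡ 10, then 10·49 = 490 ≡ 13, then 13·7 = 91 ≡ 38. So 7^51 ≡ 38 (mod 53).
Hence φ⁻¹(7) = 38.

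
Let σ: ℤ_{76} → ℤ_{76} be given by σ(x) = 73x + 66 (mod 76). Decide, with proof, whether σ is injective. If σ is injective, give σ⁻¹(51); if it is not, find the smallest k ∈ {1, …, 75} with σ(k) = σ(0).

Recall that injectivity means: for all x_1, x_2 in the domain, σ(x_1) = σ(x_2) implies x_1 = x_2.
Suppose σ(x_1) = σ(x_2) in ℤ_{76}. Then 73x_1 + 66 ≡ 73x_2 + 66 (mod 76), therefore 73(x_1 − x_2) ≡ 0 (mod 76).
Since gcd(73, 76) = 1, 73 is invertible modulo 76, thus x_1 − x_2 ≡ 0 (mod 76), i.e. x_1 = x_2.
Thus σ is injective.
We now compute 73⁻¹ mod 76 explicitly. Euclid's algorithm: 76 = 1·73 + 3, 73 = 24·3 + 1; back-substituting gives 1 = 25·73 − 24·76, so 73⁻¹ ≡ 25 (mod 76).
Since σ is injective, we compute σ⁻¹(51): solve 73x + 66 ≡ 51 (mod 76), i.e. 73x ≡ 61 (mod 76).
Multiplying by 73⁻¹ = 25 gives x ≡ 25·61 = 1525 = 20·76 + 5 ≡ 5 (mod 76).
Check: σ(5) = 73·5 + 66 = 431 = 5·76 + 51 ≡ 51 (mod 76).

5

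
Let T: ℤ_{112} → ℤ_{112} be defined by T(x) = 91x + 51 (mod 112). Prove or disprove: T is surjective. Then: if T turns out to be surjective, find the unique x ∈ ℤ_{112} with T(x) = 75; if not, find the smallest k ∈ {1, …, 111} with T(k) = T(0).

By definition, surjectivity means every element of the codomain has a preimage under T.
Since gcd(91, 112) = 7, we have 91x ≡ 0 (mod 7) for all x, so T(x) ≡ 2 (mod 7).
But 0 ≢ 2 (mod 7), so 0 ∈ ℤ_{112} has no preimage. Hence T is not surjective.
Since T is not surjective, we find the least positive k with T(k) = T(0): this means 91k ≡ 0 (mod 112), i.e. 112 ∣ 91k. Since gcd(91, 112) = 7, dividing through by 7 this holds exactly when 16 ∣ 13k, and as gcd(13, 16) = 1, exactly when 16 ∣ k.
The smallest positive such k is 16.

16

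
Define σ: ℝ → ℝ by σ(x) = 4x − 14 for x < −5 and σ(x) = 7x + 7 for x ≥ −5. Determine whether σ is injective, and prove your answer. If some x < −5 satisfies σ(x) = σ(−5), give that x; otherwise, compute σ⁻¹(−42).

Both pieces are strictly increasing (slopes 4 and 7), so each is injective on its own interval.
The left piece maps (−∞, −5) onto (−∞, −34); the right piece maps [−5, ∞) onto [−28, ∞).
These images are disjoint, so no value is attained by both pieces. Thus σ is injective.
Because the two images are disjoint, no x < −5 has σ(x) = σ(−5), so we compute σ⁻¹(−42): −42 lies in (−∞, −34), so solve 4x − 14 = −42: x = (−42 + 14)/4 = −7.

-7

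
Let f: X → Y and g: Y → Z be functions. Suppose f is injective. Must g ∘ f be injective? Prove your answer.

not injective

No. Take X = Y = Z = {0, 1, 2}, f = identity (injective), and g(x) = 0 for every x.
Then (g ∘ f)(0) = 0 = (g ∘ f)(2) with 0 ≠ 2, so g ∘ f is not injective.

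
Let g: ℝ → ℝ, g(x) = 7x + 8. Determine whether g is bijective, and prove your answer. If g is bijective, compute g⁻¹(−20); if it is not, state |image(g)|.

Suppose g(u) = g(v). Then 7u + 8 = 7v + 8, so 7u = 7v, so u = v.
For any y ∈ ℝ, x = (y − 8)/7 satisfies g(x) = y.
Therefore g is bijective.
Since g is bijective, we compute g⁻¹(−20) = (−20 − 8)/7 = −4.

-4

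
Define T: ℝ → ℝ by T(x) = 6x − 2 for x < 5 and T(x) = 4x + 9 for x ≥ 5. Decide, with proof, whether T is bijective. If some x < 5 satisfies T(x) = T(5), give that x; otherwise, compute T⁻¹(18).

Both pieces are strictly increasing (slopes 6 and 4), so each is injective on its own interval.
The left piece maps (−∞, 5) onto (−∞, 28); the right piece maps [5, ∞) onto [29, ∞).
The images leave a gap (28 has no preimage), so T is not surjective, hence not bijective.
Because the two images are disjoint, no x < 5 has T(x) = T(5), so we compute T⁻¹(18): 18 lies in (−∞, 28), so solve 6x − 2 = 18: x = (18 + 2)/6 = 10/3.

10/3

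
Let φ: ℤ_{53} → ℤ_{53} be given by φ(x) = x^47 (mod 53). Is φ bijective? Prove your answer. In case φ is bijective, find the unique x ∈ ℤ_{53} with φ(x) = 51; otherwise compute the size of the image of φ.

32

Since 53 is prime, the nonzero elements of ℤ_{53} form a cyclic group of order 52.
As gcd(47, 52) = 1, raising to the 47th power is a bijection on this group: if x_1^47 ≡ x_2^47 then (x_1x_2^{−1})^47 = 1, and the only element of order dividing gcd(47, 52) = 1 is 1, so x_1 = x_2.
With φ(0) = 0 this makes φ injective on all of ℤ_{53}, hence bijective (finite equal-size domain and codomain). In particular φ is bijective.
Since φ is bijective, we find the preimage of 51. The inverse of x ↦ x^47 on (ℤ_{53})^× is x ↦ x^31, because 47·31 = 1457 = 28·52 + 1 ≡ 1 (mod 52) and x^{52} = 1 for x ≠ 0 (Fermat). So φ⁻¹(51) = 51^31 mod 53.
Repeated squaring mod 53: 51^1 ≡ 51, 51^2 ≡ 51² = 2601 ≡ 4, 51^4 ≡ 4² = 16, 51^8 ≡ 16² = 256 ≡ 44, 51^16 ≡ 44² = 1936 ≡ 28. Since 31 = 16 + 8 + 4 + 2 + 1, 51^31 ≡ 28·44·16·4·51: 28·44 = 1232 ≡ 13, then 13·16 = 208 ≡ 49, then 49·4 = 196 ≡ 37, then 37·51 = 1887 ≡ 32. So 51^31 ≡ 32 (mod 53).
Hence φ⁻¹(51) = 32.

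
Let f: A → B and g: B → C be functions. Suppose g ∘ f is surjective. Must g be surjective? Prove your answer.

surjective

Let c ∈ C. Since g ∘ f is surjective, some a ∈ A has g(f(a)) = c. Then b = f(a) ∈ B satisfies g(b) = c. So g is surjective.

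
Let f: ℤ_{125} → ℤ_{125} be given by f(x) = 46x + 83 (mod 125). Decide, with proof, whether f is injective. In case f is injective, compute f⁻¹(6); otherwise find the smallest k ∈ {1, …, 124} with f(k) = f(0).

88

Suppose f(x_1) = f(x_2) in ℤ_{125}. Then 46x_1 + 83 ≡ 46x_2 + 83 (mod 125), so 46(x_1 − x_2) ≡ 0 (mod 125).
Since gcd(46, 125) = 1, 46 is invertible modulo 125, therefore x_1 − x_2 ≡ 0 (mod 125), i.e. x_1 = x_2.
Hence f is injective.
We now compute 46⁻¹ mod 125 explicitly. Euclid's algorithm: 125 = 2·46 + 33, 46 = 1·33 + 13, 33 = 2·13 + 7, 13 = 1·7 + 6, 7 = 1·6 + 1; back-substituting gives 1 = 106·46 − 39·125, so 46⁻¹ ≡ 106 (mod 125).
Since f is injective, we compute f⁻¹(6): solve 46x + 83 ≡ 6 (mod 125), i.e. 46x ≡ 48 (mod 125).
Multiplying by 46⁻¹ = 106 gives x ≡ 106·48 = 5088 = 40·125 + 88 ≡ 88 (mod 125).
Check: f(88) = 46·88 + 83 = 4131 = 33·125 + 6 ≡ 6 (mod 125).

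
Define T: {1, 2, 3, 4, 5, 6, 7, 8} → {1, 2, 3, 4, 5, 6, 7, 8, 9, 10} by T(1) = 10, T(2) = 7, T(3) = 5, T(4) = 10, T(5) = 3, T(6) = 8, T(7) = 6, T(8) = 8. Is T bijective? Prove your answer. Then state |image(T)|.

T(1) = 10 = T(4) with 1 ≠ 4, so T is not injective, hence not bijective.
The image of T is {3, 5, 6, 7, 8, 10}, which has 6 elements.

6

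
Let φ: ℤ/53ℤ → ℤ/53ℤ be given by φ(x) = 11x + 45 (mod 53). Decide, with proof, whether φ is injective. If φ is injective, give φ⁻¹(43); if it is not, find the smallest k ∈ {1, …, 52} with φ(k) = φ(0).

Suppose φ(a) = φ(b) in ℤ/53ℤ. Then 11a + 45 ≡ 11b + 45 (mod 53), hence 11(a − b) ≡ 0 (mod 53).
Since gcd(11, 53) = 1, 11 is invertible modulo 53, so a − b ≡ 0 (mod 53), i.e. a = b.
Therefore φ is injective.
We now compute 11⁻¹ mod 53 explicitly. Euclid's algorithm: 53 = 4·11 + 9, 11 = 1·9 + 2, 9 = 4·2 + 1; back-substituting gives 1 = 29·11 − 6·53, so 11⁻¹ ≡ 29 (mod 53).
Since φ is injective, we find φ⁻¹(43): we need 11x ≡ 43 − 45 ≡ 51 (mod 53). Using 11⁻¹ = 29: x ≡ 29·51 = 1479 = 27·53 + 48, so x = 48.
Check: φ(48) = 11·48 + 45 = 573 = 10·53 + 43 ≡ 43 (mod 53).

48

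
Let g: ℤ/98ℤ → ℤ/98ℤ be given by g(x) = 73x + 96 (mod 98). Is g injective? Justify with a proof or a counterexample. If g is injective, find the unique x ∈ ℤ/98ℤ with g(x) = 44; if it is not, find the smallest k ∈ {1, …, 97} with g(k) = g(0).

6

Recall: injectivity means: for all x_1, x_2 in the domain, g(x_1) = g(x_2) implies x_1 = x_2.
Suppose g(x_1) = g(x_2) in ℤ/98ℤ. Then 73x_1 + 96 ≡ 73x_2 + 96 (mod 98), therefore 73(x_1 − x_2) ≡ 0 (mod 98).
Since gcd(73, 98) = 1, 73 is invertible modulo 98, hence x_1 − x_2 ≡ 0 (mod 98), i.e. x_1 = x_2.
Thus g is injective.
We now compute 73⁻¹ mod 98 explicitly. Euclid's algorithm: 98 = 1·73 + 25, 73 = 2·25 + 23, 25 = 1·23 + 2, 23 = 11·2 + 1; back-substituting gives 1 = 47·73 − 35·98, so 73⁻¹ ≡ 47 (mod 98).
Since g is injective, we compute g⁻¹(44): solve 73x + 96 ≡ 44 (mod 98), i.e. 73x ≡ 46 (mod 98).
Multiplying by 73⁻¹ = 47 gives x ≡ 47·46 = 2162 = 22·98 + 6 ≡ 6 (mod 98).
Check: g(6) = 73·6 + 96 = 534 = 5·98 + 44 ≡ 44 (mod 98).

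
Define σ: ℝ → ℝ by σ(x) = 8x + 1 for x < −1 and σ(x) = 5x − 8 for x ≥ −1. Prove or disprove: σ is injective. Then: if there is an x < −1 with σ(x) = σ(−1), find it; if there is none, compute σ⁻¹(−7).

-7/4

Both pieces are strictly increasing (slopes 8 and 5), so each is injective on its own interval.
The left piece maps (−∞, −1) onto (−∞, −7); the right piece maps [−1, ∞) onto [−13, ∞).
These images overlap. In particular σ(−1) = −13 (right piece), and solving 8x + 1 = −13 on the left piece gives x = −7/4 < −1.
So σ(−7/4) = σ(−1) with −7/4 ≠ −1, and σ is not injective. This x = −7/4 is the requested value below −1.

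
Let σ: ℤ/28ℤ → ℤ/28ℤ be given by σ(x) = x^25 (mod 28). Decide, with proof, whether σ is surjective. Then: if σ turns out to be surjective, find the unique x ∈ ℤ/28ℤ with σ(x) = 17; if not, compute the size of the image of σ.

σ(0) = 0^25 = 0.
σ(14): Repeated squaring mod 28: 14^1 ≡ 14, 14^2 ≡ 14² = 196 ≡ 0, 14^4 ≡ 0² = 0, 14^8 ≡ 0² = 0, 14^16 ≡ 0² = 0. Since 25 = 16 + 8 + 1, 14^25 ≡ 0·0·14: 0·0 = 0, then 0·14 = 0. So 14^25 ≡ 0 (mod 28).
So σ(0) = σ(14) = 0 while 0 ≠ 14, hence σ is not injective.
A non-injective map from the 28-element set ℤ/28ℤ to itself takes at most 27 distinct values, so it cannot be surjective. Thus σ is not surjective.
Since σ is not surjective, we determine |image(σ)|. Computing x^25 mod 28 for each x (by repeated squaring, reducing mod 28 at every step), the values σ(0), σ(1), …, σ(27) are: 0, 1, 16, 3, 4, 5, 20, 7, 8, 9, 24, 11, 12, 13, 0, 15, 16, 17, 4, 19, 20, 21, 8, 23, 24, 25, 12, 27.
The distinct values are {0, 1, 3, 4, 5, 7, 8, 9, 11, 12, 13, 15, 16, 17, 19, 20, 21, 23, 24, 25, 27}; there are 21 of them.

21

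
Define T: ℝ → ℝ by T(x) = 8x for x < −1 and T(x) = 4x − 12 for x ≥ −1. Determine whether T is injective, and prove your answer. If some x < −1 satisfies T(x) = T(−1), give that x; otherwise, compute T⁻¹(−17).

Both pieces are strictly increasing (slopes 8 and 4), so each is injective on its own interval.
The left piece maps (−∞, −1) onto (−∞, −8); the right piece maps [−1, ∞) onto [−16, ∞).
These images overlap. In particular T(−1) = −16 (right piece), and solving 8x = −16 on the left piece gives x = −2 < −1.
So T(−2) = T(−1) with −2 ≠ −1, and T is not injective. This x = −2 is the requested value below −1.

-2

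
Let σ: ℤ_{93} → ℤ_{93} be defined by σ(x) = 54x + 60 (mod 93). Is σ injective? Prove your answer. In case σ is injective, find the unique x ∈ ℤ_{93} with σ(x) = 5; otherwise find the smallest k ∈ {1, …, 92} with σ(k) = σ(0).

31

We have gcd(54, 93) = 3 > 1. Taking s = 0 and t = 31: σ(0) = 60 and σ(31) = 54·31 + 60 = 1734 ≡ 60 (mod 93).
So σ(0) = σ(31) while 0 ≠ 31, so σ is not injective.
Since σ is not injective, we find the least positive k with σ(k) = σ(0): this means 54k ≡ 0 (mod 93), i.e. 93 ∣ 54k. Since gcd(54, 93) = 3, dividing through by 3 this holds exactly when 31 ∣ 18k, and as gcd(18, 31) = 1, exactly when 31 ∣ k.
The smallest positive such k is 31.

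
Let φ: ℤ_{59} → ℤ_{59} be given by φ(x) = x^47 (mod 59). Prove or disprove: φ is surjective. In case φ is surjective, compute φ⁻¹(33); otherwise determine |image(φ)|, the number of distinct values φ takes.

40

Since 59 is prime, the nonzero elements of ℤ_{59} form a cyclic group of order 58.
As gcd(47, 58) = 1, raising to the 47th power is a bijection on this group: if a^47 ≡ b^47 then (ab^{−1})^47 = 1, and the only element of order dividing gcd(47, 58) = 1 is 1, so a = b.
With φ(0) = 0 this makes φ injective on all of ℤ_{59}, hence bijective (finite equal-size domain and codomain). In particular φ is surjective.
Since φ is surjective, we find the preimage of 33. The inverse of x ↦ x^47 on (ℤ_{59})^× is x ↦ x^21, because 47·21 = 987 = 17·58 + 1 ≡ 1 (mod 58) and x^{58} = 1 for x ≠ 0 (Fermat). So φ⁻¹(33) = 33^21 mod 59.
Repeated squaring mod 59: 33^1 ≡ 33, 33^2 ≡ 33² = 1089 ≡ 27, 33^4 ≡ 27² = 729 ≡ 21, 33^8 ≡ 21² = 441 ≡ 28, 33^16 ≡ 28² = 784 ≡ 17. Since 21 = 16 + 4 + 1, 33^21 ≡ 17·21·33: 17·21 = 357 ≡ 3, then 3·33 = 99 ≡ 40. So 33^21 ≡ 40 (mod 59).
Hence φ⁻¹(33) = 40.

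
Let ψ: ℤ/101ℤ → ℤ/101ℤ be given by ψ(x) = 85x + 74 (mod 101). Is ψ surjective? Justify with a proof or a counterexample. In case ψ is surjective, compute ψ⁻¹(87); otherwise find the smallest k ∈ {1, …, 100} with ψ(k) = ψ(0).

Since gcd(85, 101) = 1, 85 is invertible modulo 101. Euclid's algorithm: 101 = 1·85 + 16, 85 = 5·16 + 5, 16 = 3·5 + 1; back-substituting gives 1 = 82·85 − 69·101, so 85⁻¹ ≡ 82 (mod 101).
For any y ∈ ℤ/101ℤ, x = 82(y − 74) mod 101 satisfies ψ(x) = 85·82(y − 74) + 74 ≡ y (since 85·82 ≡ 1 mod 101). So every y has a preimage.
Therefore ψ is surjective.
Since ψ is surjective, we find ψ⁻¹(87): we need 85x ≡ 87 − 74 ≡ 13 (mod 101). Using 85⁻¹ = 82: x ≡ 82·13 = 1066 = 10·101 + 56, so x = 56.
Check: ψ(56) = 85·56 + 74 = 4834 = 47·101 + 87 ≡ 87 (mod 101).

56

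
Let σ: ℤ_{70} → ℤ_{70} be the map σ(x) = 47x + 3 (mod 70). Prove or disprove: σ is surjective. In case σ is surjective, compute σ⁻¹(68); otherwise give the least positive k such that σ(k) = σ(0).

By definition, σ is surjective if every y in the codomain equals σ(x) for some x in the domain.
Since gcd(47, 70) = 1, 47 is invertible modulo 70. Euclid's algorithm: 70 = 1·47 + 23, 47 = 2·23 + 1; back-substituting gives 1 = 3·47 − 2·70, so 47⁻¹ ≡ 3 (mod 70).
Then y ↦ 3(y − 3) is a two-sided inverse to σ, so every y ∈ ℤ_{70} has a preimage.
Therefore σ is surjective.
Since σ is surjective, we compute σ⁻¹(68): solve 47x + 3 ≡ 68 (mod 70), i.e. 47x ≡ 65 (mod 70).
Multiplying by 47⁻¹ = 3 gives x ≡ 3·65 = 195 = 2·70 + 55 ≡ 55 (mod 70).
Check: σ(55) = 47·55 + 3 = 2588 = 36·70 + 68 ≡ 68 (mod 70).

55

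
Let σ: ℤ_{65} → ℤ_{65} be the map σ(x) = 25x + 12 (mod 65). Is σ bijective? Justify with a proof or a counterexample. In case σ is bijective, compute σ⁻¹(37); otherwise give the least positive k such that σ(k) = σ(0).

Recall that injectivity means: for all u, v in the domain, σ(u) = σ(v) implies u = v.
We have gcd(25, 65) = 5 > 1. Taking u = 0 and v = 13: σ(0) = 12 and σ(13) = 25·13 + 12 = 337 ≡ 12 (mod 65).
So σ(0) = σ(13) while 0 ≠ 13, therefore σ is not injective, hence not bijective.
Since σ is not bijective, we find the least positive k with σ(k) = σ(0): this means 25k ≡ 0 (mod 65), i.e. 65 ∣ 25k. Since gcd(25, 65) = 5, dividing through by 5 this holds exactly when 13 ∣ 5k, and as gcd(5, 13) = 1, exactly when 13 ∣ k.
The smallest positive such k is 13.

13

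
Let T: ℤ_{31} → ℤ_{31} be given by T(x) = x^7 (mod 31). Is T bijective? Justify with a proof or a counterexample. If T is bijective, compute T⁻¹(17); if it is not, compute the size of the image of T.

3

Since 31 is prime, the nonzero elements of ℤ_{31} form a cyclic group of order 30.
As gcd(7, 30) = 1, raising to the 7th power is a bijection on this group: if u^7 ≡ v^7 then (uv^{−1})^7 = 1, and the only element of order dividing gcd(7, 30) = 1 is 1, so u = v.
With T(0) = 0 this makes T injective on all of ℤ_{31}, hence bijective (finite equal-size domain and codomain). In particular T is bijective.
Since T is bijective, we find the preimage of 17. The inverse of x ↦ x^7 on (ℤ_{31})^× is x ↦ x^13, because 7·13 = 91 = 3·30 + 1 ≡ 1 (mod 30) and x^{30} = 1 for x ≠ 0 (Fermat). So T⁻¹(17) = 17^13 mod 31.
Repeated squaring mod 31: 17^1 ≡ 17, 17^2 ≡ 17² = 289 ≡ 10, 17^4 ≡ 10² = 100 ≡ 7, 17^8 ≡ 7² = 49 ≡ 18. Since 13 = 8 + 4 + 1, 17^13 ≡ 18·7·17: 18·7 = 126 ≡ 2, then 2·17 = 34 ≡ 3. So 17^13 ≡ 3 (mod 31).
Hence T⁻¹(17) = 3.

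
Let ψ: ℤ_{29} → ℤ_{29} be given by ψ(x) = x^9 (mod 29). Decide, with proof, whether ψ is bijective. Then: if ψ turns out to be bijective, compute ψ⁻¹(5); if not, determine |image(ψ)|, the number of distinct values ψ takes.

Since 29 is prime, the nonzero elements of ℤ_{29} form a cyclic group of order 28.
As gcd(9, 28) = 1, raising to the 9th power is a bijection on this group: if a^9 ≡ b^9 then (ab^{−1})^9 = 1, and the only element of order dividing gcd(9, 28) = 1 is 1, so a = b.
With ψ(0) = 0 this makes ψ injective on all of ℤ_{29}, hence bijective (finite equal-size domain and codomain). In particular ψ is bijective.
Since ψ is bijective, we find the preimage of 5. The inverse of x ↦ x^9 on (ℤ_{29})^× is x ↦ x^25, because 9·25 = 225 = 8·28 + 1 ≡ 1 (mod 28) and x^{28} = 1 for x ≠ 0 (Fermat). So ψ⁻¹(5) = 5^25 mod 29.
Repeated squaring mod 29: 5^1 ≡ 5, 5^2 ≡ 5² = 25, 5^4 ≡ 25² = 625 ≡ 16, 5^8 ≡ 16² = 256 ≡ 24, 5^16 ≡ 24² = 576 ≡ 25. Since 25 = 16 + 8 + 1, 5^25 ≡ 25·24·5: 25·24 = 600 ≡ 20, then 20·5 = 100 ≡ 13. So 5^25 ≡ 13 (mod 29).
Hence ψ⁻¹(5) = 13.

13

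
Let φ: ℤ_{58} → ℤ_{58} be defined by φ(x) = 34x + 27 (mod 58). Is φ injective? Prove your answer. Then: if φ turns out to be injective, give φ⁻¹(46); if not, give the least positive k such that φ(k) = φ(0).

We have gcd(34, 58) = 2 > 1. Taking u = 0 and v = 29: φ(0) = 27 and φ(29) = 34·29 + 27 = 1013 ≡ 27 (mod 58).
So φ(0) = φ(29) while 0 ≠ 29, thus φ is not injective.
Since φ is not injective, we find the least positive k with φ(k) = φ(0): this means 34k ≡ 0 (mod 58), i.e. 58 ∣ 34k. Since gcd(34, 58) = 2, dividing through by 2 this holds exactly when 29 ∣ 17k, and as gcd(17, 29) = 1, exactly when 29 ∣ k.
The smallest positive such k is 29.

29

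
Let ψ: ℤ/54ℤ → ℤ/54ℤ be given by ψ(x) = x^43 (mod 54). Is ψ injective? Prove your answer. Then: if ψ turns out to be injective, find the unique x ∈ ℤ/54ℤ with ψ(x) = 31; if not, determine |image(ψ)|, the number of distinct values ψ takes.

38

ψ(0) = 0^43 = 0.
ψ(6): Repeated squaring mod 54: 6^1 ≡ 6, 6^2 ≡ 6² = 36, 6^4 ≡ 36² = 1296 ≡ 0, 6^8 ≡ 0² = 0, 6^16 ≡ 0² = 0, 6^32 ≡ 0² = 0. Since 43 = 32 + 8 + 2 + 1, 6^43 ≡ 0·0·36·6: 0·0 = 0, then 0·36 = 0, then 0·6 = 0. So 6^43 ≡ 0 (mod 54).
So ψ(0) = ψ(6) = 0 while 0 ≠ 6, so ψ is not injective.
Since ψ is not injective, we determine |image(ψ)|. Computing x^43 mod 54 for each x (by repeated squaring, reducing mod 54 at every step), the values ψ(0), ψ(1), …, ψ(53) are: 0, 1, 20, 27, 22, 41, 0, 43, 8, 27, 10, 29, 0, 31, 50, 27, 52, 17, 0, 19, 38, 27, 40, 5, 0, 7, 26, 27, 28, 47, 0, 49, 14, 27, 16, 35, 0, 37, 2, 27, 4, 23, 0, 25, 44, 27, 46, 11, 0, 13, 32, 27, 34, 53.
The distinct values are {0, 1, 2, 4, 5, 7, 8, 10, 11, 13, 14, 16, 17, 19, 20, 22, 23, 25, 26, 27, 28, 29, 31, 32, 34, 35, 37, 38, 40, 41, 43, 44, 46, 47, 49, 50, 52, 53}; there are 38 of them.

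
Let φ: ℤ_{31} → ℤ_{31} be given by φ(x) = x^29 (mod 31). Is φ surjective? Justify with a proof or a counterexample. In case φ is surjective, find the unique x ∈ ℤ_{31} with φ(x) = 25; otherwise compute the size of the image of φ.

5

Since 31 is prime, the nonzero elements of ℤ_{31} form a cyclic group of order 30.
As gcd(29, 30) = 1, raising to the 29th power is a bijection on this group: if s^29 ≡ t^29 then (st^{−1})^29 = 1, and the only element of order dividing gcd(29, 30) = 1 is 1, so s = t.
With φ(0) = 0 this makes φ injective on all of ℤ_{31}, hence bijective (finite equal-size domain and codomain). In particular φ is surjective.
Since φ is surjective, we find the preimage of 25. The inverse of x ↦ x^29 on (ℤ_{31})^× is x ↦ x^29, because 29·29 = 841 = 28·30 + 1 ≡ 1 (mod 30) and x^{30} = 1 for x ≠ 0 (Fermat). So φ⁻¹(25) = 25^29 mod 31.
Repeated squaring mod 31: 25^1 ≡ 25, 25^2 ≡ 25² = 625 ≡ 5, 25^4 ≡ 5² = 25, 25^8 ≡ 25² = 625 ≡ 5, 25^16 ≡ 5² = 25. Since 29 = 16 + 8 + 4 + 1, 25^29 ≡ 25·5·25·25: 25·5 = 125 ≡ 1, then 1·25 = 25, then 25·25 = 625 ≡ 5. So 25^29 ≡ 5 (mod 31).
Hence φ⁻¹(25) = 5.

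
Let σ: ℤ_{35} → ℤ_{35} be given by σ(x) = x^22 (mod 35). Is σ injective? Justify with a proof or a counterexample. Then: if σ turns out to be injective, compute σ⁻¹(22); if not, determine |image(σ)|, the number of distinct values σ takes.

σ(1) = 1^22 = 1.
σ(6): Repeated squaring mod 35: 6^1 ≡ 6, 6^2 ≡ 6² = 36 ≡ 1, 6^4 ≡ 1² = 1, 6^8 ≡ 1² = 1, 6^16 ≡ 1² = 1. Since 22 = 16 + 4 + 2, 6^22 ≡ 1·1·1: 1·1 = 1, then 1·1 = 1. So 6^22 ≡ 1 (mod 35).
So σ(1) = σ(6) = 1 while 1 ≠ 6, thus σ is not injective.
Since σ is not injective, we determine |image(σ)|. Computing x^22 mod 35 for each x (by repeated squaring, reducing mod 35 at every step), the values σ(0), σ(1), …, σ(34) are: 0, 1, 9, 4, 11, 30, 1, 14, 29, 16, 25, 11, 9, 29, 21, 15, 16, 4, 4, 16, 15, 21, 29, 9, 11, 25, 16, 29, 14, 1, 30, 11, 4, 9, 1.
The distinct values are {0, 1, 4, 9, 11, 14, 15, 16, 21, 25, 29, 30}; there are 12 of them.

12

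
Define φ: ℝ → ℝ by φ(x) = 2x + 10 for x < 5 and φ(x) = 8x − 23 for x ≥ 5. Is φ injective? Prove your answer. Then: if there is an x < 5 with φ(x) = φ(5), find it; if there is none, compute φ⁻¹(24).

7/2

Both pieces are strictly increasing (slopes 2 and 8), so each is injective on its own interval.
The left piece maps (−∞, 5) onto (−∞, 20); the right piece maps [5, ∞) onto [17, ∞).
These images overlap. In particular φ(5) = 17 (right piece), and solving 2x + 10 = 17 on the left piece gives x = 7/2 < 5.
So φ(7/2) = φ(5) with 7/2 ≠ 5, and φ is not injective. This x = 7/2 is the requested value below 5.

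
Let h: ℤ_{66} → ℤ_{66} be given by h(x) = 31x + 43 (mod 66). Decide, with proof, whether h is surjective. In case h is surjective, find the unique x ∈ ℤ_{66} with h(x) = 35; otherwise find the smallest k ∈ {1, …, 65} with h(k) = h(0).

4

Since gcd(31, 66) = 1, 31 is invertible modulo 66. Euclid's algorithm: 66 = 2·31 + 4, 31 = 7·4 + 3, 4 = 1·3 + 1; back-substituting gives 1 = 49·31 − 23·66, so 31⁻¹ ≡ 49 (mod 66).
Then y ↦ 49(y − 43) is a two-sided inverse to h, so every y ∈ ℤ_{66} has a preimage.
Hence h is surjective.
Since h is surjective, we compute h⁻¹(35): solve 31x + 43 ≡ 35 (mod 66), i.e. 31x ≡ 58 (mod 66).
Multiplying by 31⁻¹ = 49 gives x ≡ 49·58 = 2842 = 43·66 + 4 ≡ 4 (mod 66).
Check: h(4) = 31·4 + 43 = 167 = 2·66 + 35 ≡ 35 (mod 66).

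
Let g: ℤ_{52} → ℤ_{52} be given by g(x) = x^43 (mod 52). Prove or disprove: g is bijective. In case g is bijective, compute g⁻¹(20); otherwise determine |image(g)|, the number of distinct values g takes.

39

g(0) = 0^43 = 0.
g(26): Repeated squaring mod 52: 26^1 ≡ 26, 26^2 ≡ 26² = 676 ≡ 0, 26^4 ≡ 0² = 0, 26^8 ≡ 0² = 0, 26^16 ≡ 0² = 0, 26^32 ≡ 0² = 0. Since 43 = 32 + 8 + 2 + 1, 26^43 ≡ 0·0·0·26: 0·0 = 0, then 0·0 = 0, then 0·26 = 0. So 26^43 ≡ 0 (mod 52).
So g(0) = g(26) = 0 while 0 ≠ 26, therefore g is not injective, hence not bijective.
Since g is not bijective, we determine |image(g)|. Computing x^43 mod 52 for each x (by repeated squaring, reducing mod 52 at every step), the values g(0), g(1), …, g(51) are: 0, 1, 24, 3, 4, 21, 20, 19, 44, 9, 36, 15, 12, 13, 40, 11, 16, 17, 8, 7, 32, 5, 48, 23, 28, 25, 0, 27, 24, 29, 4, 47, 20, 45, 44, 35, 36, 41, 12, 39, 40, 37, 16, 43, 8, 33, 32, 31, 48, 49, 28, 51.
The distinct values are {0, 1, 3, 4, 5, 7, 8, 9, 11, 12, 13, 15, 16, 17, 19, 20, 21, 23, 24, 25, 27, 28, 29, 31, 32, 33, 35, 36, 37, 39, 40, 41, 43, 44, 45, 47, 48, 49, 51}; there are 39 of them.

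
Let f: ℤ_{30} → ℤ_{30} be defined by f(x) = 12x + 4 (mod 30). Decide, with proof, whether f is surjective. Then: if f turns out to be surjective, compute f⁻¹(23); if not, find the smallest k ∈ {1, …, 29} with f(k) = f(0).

Recall: f is surjective if every y in the codomain equals f(x) for some x in the domain.
Since gcd(12, 30) = 6, we have 12x ≡ 0 (mod 6) for all x, so f(x) ≡ 4 (mod 6).
But 0 ≢ 4 (mod 6), so 0 ∈ ℤ_{30} has no preimage. Therefore f is not surjective.
Since f is not surjective, we find the least positive k with f(k) = f(0): this means 12k ≡ 0 (mod 30), i.e. 30 ∣ 12k. Since gcd(12, 30) = 6, dividing through by 6 this holds exactly when 5 ∣ 2k, and as gcd(2, 5) = 1, exactly when 5 ∣ k.
The smallest positive such k is 5.

5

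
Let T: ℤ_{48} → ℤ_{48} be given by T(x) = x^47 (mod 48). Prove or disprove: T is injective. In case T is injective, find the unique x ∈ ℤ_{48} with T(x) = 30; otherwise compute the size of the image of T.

27

T(0) = 0^47 = 0.
T(6): Repeated squaring mod 48: 6^1 ≡ 6, 6^2 ≡ 6² = 36, 6^4 ≡ 36² = 1296 ≡ 0, 6^8 ≡ 0² = 0, 6^16 ≡ 0² = 0, 6^32 ≡ 0² = 0. Since 47 = 32 + 8 + 4 + 2 + 1, 6^47 ≡ 0·0·0·36·6: 0·0 = 0, then 0·0 = 0, then 0·36 = 0, then 0·6 = 0. So 6^47 ≡ 0 (mod 48).
So T(0) = T(6) = 0 while 0 ≠ 6, thus T is not injective.
Since T is not injective, we determine |image(T)|. Computing x^47 mod 48 for each x (by repeated squaring, reducing mod 48 at every step), the values T(0), T(1), …, T(47) are: 0, 1, 32, 27, 16, 29, 0, 7, 32, 9, 16, 35, 0, 37, 32, 15, 16, 17, 0, 43, 32, 45, 16, 23, 0, 25, 32, 3, 16, 5, 0, 31, 32, 33, 16, 11, 0, 13, 32, 39, 16, 41, 0, 19, 32, 21, 16, 47.
The distinct values are {0, 1, 3, 5, 7, 9, 11, 13, 15, 16, 17, 19, 21, 23, 25, 27, 29, 31, 32, 33, 35, 37, 39, 41, 43, 45, 47}; there are 27 of them.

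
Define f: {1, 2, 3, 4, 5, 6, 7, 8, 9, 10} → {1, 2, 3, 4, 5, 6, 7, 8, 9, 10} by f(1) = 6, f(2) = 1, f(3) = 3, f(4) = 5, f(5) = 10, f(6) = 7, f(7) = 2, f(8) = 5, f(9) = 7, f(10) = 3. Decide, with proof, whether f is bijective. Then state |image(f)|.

f(4) = 5 = f(8) with 4 ≠ 8, so f is not injective, hence not bijective.
The image of f is {1, 2, 3, 5, 6, 7, 10}, which has 7 elements.

7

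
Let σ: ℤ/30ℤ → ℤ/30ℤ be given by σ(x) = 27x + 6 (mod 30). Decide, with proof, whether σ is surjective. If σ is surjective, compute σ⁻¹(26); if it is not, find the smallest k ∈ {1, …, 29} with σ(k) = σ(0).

10

Recall: surjectivity means every element of the codomain has a preimage under σ.
Since gcd(27, 30) = 3, we have 27x ≡ 0 (mod 3) for all x, so σ(x) ≡ 0 (mod 3).
But 1 ≢ 0 (mod 3), so 1 ∈ ℤ/30ℤ has no preimage. Thus σ is not surjective.
Since σ is not surjective, we find the least positive k with σ(k) = σ(0): this means 27k ≡ 0 (mod 30), i.e. 30 ∣ 27k. Since gcd(27, 30) = 3, dividing through by 3 this holds exactly when 10 ∣ 9k, and as gcd(9, 10) = 1, exactly when 10 ∣ k.
The smallest positive such k is 10.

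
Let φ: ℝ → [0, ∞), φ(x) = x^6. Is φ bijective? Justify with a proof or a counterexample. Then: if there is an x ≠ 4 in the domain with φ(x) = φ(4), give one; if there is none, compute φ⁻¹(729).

-4

φ(4) = 4096 = (−4)^6 = φ(−4) (since 6 is even), with 4 ≠ −4. So φ is not injective, hence not bijective.
For the follow-up, such an x exists: taking x = −4 ∈ ℝ gives φ(−4) = 4096 = φ(4) with −4 ≠ 4.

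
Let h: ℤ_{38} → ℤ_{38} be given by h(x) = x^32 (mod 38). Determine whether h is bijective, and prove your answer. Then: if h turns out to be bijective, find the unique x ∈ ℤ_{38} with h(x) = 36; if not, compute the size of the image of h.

20

h(18): Repeated squaring mod 38: 18^1 ≡ 18, 18^2 ≡ 18² = 324 ≡ 20, 18^4 ≡ 20² = 400 ≡ 20, 18^8 ≡ 20² = 400 ≡ 20, 18^16 ≡ 20² = 400 ≡ 20, 18^32 ≡ 20² = 400 ≡ 20. So 18^32 ≡ 20 (mod 38).
h(20): Repeated squaring mod 38: 20^1 ≡ 20, 20^2 ≡ 20² = 400 ≡ 20, 20^4 ≡ 20² = 400 ≡ 20, 20^8 ≡ 20² = 400 ≡ 20, 20^16 ≡ 20² = 400 ≡ 20, 20^32 ≡ 20² = 400 ≡ 20. So 20^32 ≡ 20 (mod 38).
So h(18) = h(20) = 20 while 18 ≠ 20, thus h is not injective, hence not bijective.
Since h is not bijective, we determine |image(h)|. Computing x^32 mod 38 for each x (by repeated squaring, reducing mod 38 at every step), the values h(0), h(1), …, h(37) are: 0, 1, 6, 23, 36, 9, 24, 11, 26, 35, 16, 7, 30, 5, 28, 17, 4, 25, 20, 19, 20, 25, 4, 17, 28, 5, 30, 7, 16, 35, 26, 11, 24, 9, 36, 23, 6, 1.
The distinct values are {0, 1, 4, 5, 6, 7, 9, 11, 16, 17, 19, 20, 23, 24, 25, 26, 28, 30, 35, 36}; there are 20 of them.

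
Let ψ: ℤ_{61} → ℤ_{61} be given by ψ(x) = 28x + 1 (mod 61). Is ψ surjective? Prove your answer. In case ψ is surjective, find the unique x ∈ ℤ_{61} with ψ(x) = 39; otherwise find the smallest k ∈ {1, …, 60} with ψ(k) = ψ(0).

Since gcd(28, 61) = 1, 28 is invertible modulo 61. Euclid's algorithm: 61 = 2·28 + 5, 28 = 5·5 + 3, 5 = 1·3 + 2, 3 = 1·2 + 1; back-substituting gives 1 = 24·28 − 11·61, so 28⁻¹ ≡ 24 (mod 61).
Then y ↦ 24(y − 1) is a two-sided inverse to ψ, so every y ∈ ℤ_{61} has a preimage.
Hence ψ is surjective.
Since ψ is surjective, we compute ψ⁻¹(39): solve 28x + 1 ≡ 39 (mod 61), i.e. 28x ≡ 38 (mod 61).
Multiplying by 28⁻¹ = 24 gives x ≡ 24·38 = 912 = 14·61 + 58 ≡ 58 (mod 61).
Check: ψ(58) = 28·58 + 1 = 1625 = 26·61 + 39 ≡ 39 (mod 61).

58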